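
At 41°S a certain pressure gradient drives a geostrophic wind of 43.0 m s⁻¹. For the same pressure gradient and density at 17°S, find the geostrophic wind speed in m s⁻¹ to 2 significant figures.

With the same pressure gradient and density, V_g ∝ 1/f ∝ 1/sin φ.
V₂ = V₁ · sin φ₁ / sin φ₂ = 43.0 × sin 41° / sin 17°
V₂ = 43.0 × 0.6561/0.2924 = 96 m s⁻¹

96 m s⁻¹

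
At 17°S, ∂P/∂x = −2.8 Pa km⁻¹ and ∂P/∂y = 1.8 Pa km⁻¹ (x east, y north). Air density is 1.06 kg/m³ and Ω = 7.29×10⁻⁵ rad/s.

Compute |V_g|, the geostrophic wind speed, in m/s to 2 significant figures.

Coriolis parameter at 17°S:
f = 2Ω sin φ = 2 × 7.29×10⁻⁵ × sin 17° = 4.26×10⁻⁵ s⁻¹
In the Southern Hemisphere f is negative: f = −4.26×10⁻⁵ s⁻¹.
Component geostrophic relations (x east, y north):
u_g = −(1/(fρ)) ∂P/∂y,  v_g = (1/(fρ)) ∂P/∂x
u_g = −(1.8×10⁻³)/(−4.26×10⁻⁵ × 1.06) = 39.8 m/s;  v_g = (−2.8×10⁻³)/(−4.26×10⁻⁵ × 1.06) = 62.0 m/s
|V_g| = √(u_g² + v_g²) = 73.7 m/s

74 m/s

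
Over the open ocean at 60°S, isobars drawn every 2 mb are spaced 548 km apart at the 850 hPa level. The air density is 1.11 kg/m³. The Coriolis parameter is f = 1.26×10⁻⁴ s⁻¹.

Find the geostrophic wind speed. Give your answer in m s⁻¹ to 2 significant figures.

Pressure gradient: |∂P/∂n| = 200 Pa / 548000 m = 3.65×10⁻⁴ Pa/m
Geostrophic balance (pressure-gradient force = Coriolis force):
V_g = (1/(fρ)) |∂P/∂n| = 3.65×10⁻⁴ / (1.26×10⁻⁴ × 1.11) = 2.61 m/s

2.6 m s⁻¹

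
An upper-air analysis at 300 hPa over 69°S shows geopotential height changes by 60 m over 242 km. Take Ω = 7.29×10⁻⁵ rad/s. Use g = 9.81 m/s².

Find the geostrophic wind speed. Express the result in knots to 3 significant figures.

Coriolis parameter at 69°S:
f = 2Ω sin φ = 2 × 7.29×10⁻⁵ × sin 69° = 1.36×10⁻⁴ s⁻¹
Height gradient: |∂Z/∂n| = 60 m / 242000 m = 2.48×10⁻⁴
On a pressure surface, geostrophic balance gives V_g = (g/f)|∂Z/∂n|:
V_g = 9.81 × 2.48×10⁻⁴ / 1.36×10⁻⁴ = 17.9 m/s
Converting: 17.9 m/s × 1.944 = 34.7 knots

34.7 knots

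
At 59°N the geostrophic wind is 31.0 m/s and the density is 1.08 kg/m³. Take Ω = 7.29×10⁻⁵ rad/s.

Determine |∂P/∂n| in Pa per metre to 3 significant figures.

4.18×10⁻³ Pa/m

Coriolis parameter at 59°N:
f = 2Ω sin φ = 2 × 7.29×10⁻⁵ × sin 59° = 1.25×10⁻⁴ s⁻¹
Geostrophic balance rearranged: |∂P/∂n| = f ρ V_g
|∂P/∂n| = 1.25×10⁻⁴ × 1.08 × 31.0 = 4.18×10⁻³ Pa/m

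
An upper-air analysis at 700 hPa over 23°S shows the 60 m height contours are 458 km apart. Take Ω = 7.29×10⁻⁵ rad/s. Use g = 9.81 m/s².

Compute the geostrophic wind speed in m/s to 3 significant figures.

Coriolis parameter at 23°S:
f = 2Ω sin φ = 2 × 7.29×10⁻⁵ × sin 23° = 5.70×10⁻⁵ s⁻¹
Height gradient: |∂Z/∂n| = 60 m / 458000 m = 1.31×10⁻⁴
On a pressure surface, geostrophic balance gives V_g = (g/f)|∂Z/∂n|:
V_g = 9.81 × 1.31×10⁻⁴ / 5.70×10⁻⁵ = 22.6 m/s

22.6 m/s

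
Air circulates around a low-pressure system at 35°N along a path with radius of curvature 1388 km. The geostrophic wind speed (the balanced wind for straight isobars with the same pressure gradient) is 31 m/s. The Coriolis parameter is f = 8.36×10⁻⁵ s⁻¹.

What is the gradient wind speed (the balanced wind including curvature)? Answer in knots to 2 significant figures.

49 knots

Around a low, centrifugal force acts outward with Coriolis, so pressure-gradient force balances both:
(1/ρ)|∂P/∂n| = fV + V²/R  →  V² + fR·V − fR·V_g = 0
With fR = 8.36×10⁻⁵ × 1388×10³ m = 116 m/s:
V = [−fR + √((fR)² + 4 fR V_g)]/2 = [−116 + √(116² + 4×116×31)]/2 = 25.4 m/s
Subgeostrophic (V < V_g = 31 m/s), as expected around a low.
Converting: 25.4 m/s × 1.944 = 49 knots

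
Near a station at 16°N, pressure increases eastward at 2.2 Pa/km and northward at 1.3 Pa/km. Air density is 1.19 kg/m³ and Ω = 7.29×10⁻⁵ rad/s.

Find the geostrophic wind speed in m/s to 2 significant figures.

53 m/s

Coriolis parameter at 16°N:
f = 2Ω sin φ = 2 × 7.29×10⁻⁵ × sin 16° = 4.02×10⁻⁵ s⁻¹
Component geostrophic relations (x east, y north):
u_g = −(1/(fρ)) ∂P/∂y,  v_g = (1/(fρ)) ∂P/∂x
u_g = −(1.3×10⁻³)/(4.02×10⁻⁵ × 1.19) = −27.2 m/s;  v_g = (2.2×10⁻³)/(4.02×10⁻⁵ × 1.19) = 46.0 m/s
|V_g| = √(u_g² + v_g²) = 53.4 m/s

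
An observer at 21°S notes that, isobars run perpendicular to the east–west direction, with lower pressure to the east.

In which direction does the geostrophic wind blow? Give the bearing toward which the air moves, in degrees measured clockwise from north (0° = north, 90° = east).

The pressure-gradient force points toward the east (bearing 090°).
Geostrophic balance: in the Southern Hemisphere the Coriolis force deflects motion to the left, so the geostrophic wind blows 90° to the left of the pressure-gradient force (low pressure on the right).
Rotating 090° by 90° counterclockwise gives 000° — the wind blows toward the north.

000°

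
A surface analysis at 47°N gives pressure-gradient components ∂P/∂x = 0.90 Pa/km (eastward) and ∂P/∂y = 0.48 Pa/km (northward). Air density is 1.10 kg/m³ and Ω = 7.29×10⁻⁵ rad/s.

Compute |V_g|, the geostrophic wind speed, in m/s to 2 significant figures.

8.7 m/s

Coriolis parameter at 47°N:
f = 2Ω sin φ = 2 × 7.29×10⁻⁵ × sin 47° = 1.07×10⁻⁴ s⁻¹
Component geostrophic relations (x east, y north):
u_g = −(1/(fρ)) ∂P/∂y,  v_g = (1/(fρ)) ∂P/∂x
u_g = −(0.48×10⁻³)/(1.07×10⁻⁴ × 1.10) = −4.09 m/s;  v_g = (0.90×10⁻³)/(1.07×10⁻⁴ × 1.10) = 7.67 m/s
|V_g| = √(u_g² + v_g²) = 8.70 m/s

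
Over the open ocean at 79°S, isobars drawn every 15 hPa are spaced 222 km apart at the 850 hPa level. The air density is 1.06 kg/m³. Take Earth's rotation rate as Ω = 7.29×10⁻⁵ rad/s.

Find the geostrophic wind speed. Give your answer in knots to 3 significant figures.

Coriolis parameter at 79°S:
f = 2Ω sin φ = 2 × 7.29×10⁻⁵ × sin 79° = 1.43×10⁻⁴ s⁻¹
Pressure gradient: |∂P/∂n| = 1500 Pa / 222000 m = 6.76×10⁻³ Pa/m
Geostrophic balance (pressure-gradient force = Coriolis force):
V_g = (1/(fρ)) |∂P/∂n| = 6.76×10⁻³ / (1.43×10⁻⁴ × 1.06) = 44.5 m/s
Converting: 44.5 m/s × 1.944 = 86.6 knots

86.6 knots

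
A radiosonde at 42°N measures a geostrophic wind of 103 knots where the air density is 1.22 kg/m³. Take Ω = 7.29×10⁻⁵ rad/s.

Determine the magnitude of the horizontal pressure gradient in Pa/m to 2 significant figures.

Coriolis parameter at 42°N:
f = 2Ω sin φ = 2 × 7.29×10⁻⁵ × sin 42° = 9.76×10⁻⁵ s⁻¹
Wind speed in SI: 103 knots = 53.0 m/s
Geostrophic balance rearranged: |∂P/∂n| = f ρ V_g
|∂P/∂n| = 9.76×10⁻⁵ × 1.22 × 53.0 = 6.31×10⁻³ Pa/m

6.3×10⁻³ Pa/m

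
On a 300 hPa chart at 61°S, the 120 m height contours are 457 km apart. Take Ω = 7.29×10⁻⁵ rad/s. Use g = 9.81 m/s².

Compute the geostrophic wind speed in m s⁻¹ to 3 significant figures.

20.2 m s⁻¹

Coriolis parameter at 61°S:
f = 2Ω sin φ = 2 × 7.29×10⁻⁵ × sin 61° = 1.28×10⁻⁴ s⁻¹
Height gradient: |∂Z/∂n| = 120 m / 457000 m = 2.63×10⁻⁴
On a pressure surface, geostrophic balance gives V_g = (g/f)|∂Z/∂n|:
V_g = 9.81 × 2.63×10⁻⁴ / 1.28×10⁻⁴ = 20.2 m/s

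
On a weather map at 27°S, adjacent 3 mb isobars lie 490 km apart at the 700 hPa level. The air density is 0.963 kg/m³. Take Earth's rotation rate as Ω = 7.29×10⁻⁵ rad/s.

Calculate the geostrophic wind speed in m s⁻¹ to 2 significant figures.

9.6 m s⁻¹

Coriolis parameter at 27°S:
f = 2Ω sin φ = 2 × 7.29×10⁻⁵ × sin 27° = 6.62×10⁻⁵ s⁻¹
Pressure gradient: |∂P/∂n| = 300 Pa / 490000 m = 6.12×10⁻⁴ Pa/m
Geostrophic balance (pressure-gradient force = Coriolis force):
V_g = (1/(fρ)) |∂P/∂n| = 6.12×10⁻⁴ / (6.62×10⁻⁵ × 0.963) = 9.60 m/s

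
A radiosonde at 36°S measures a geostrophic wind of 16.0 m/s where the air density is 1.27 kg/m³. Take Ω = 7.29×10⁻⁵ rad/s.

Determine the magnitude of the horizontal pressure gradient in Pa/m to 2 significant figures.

Coriolis parameter at 36°S:
f = 2Ω sin φ = 2 × 7.29×10⁻⁵ × sin 36° = 8.57×10⁻⁵ s⁻¹
Geostrophic balance rearranged: |∂P/∂n| = f ρ V_g
|∂P/∂n| = 8.57×10⁻⁵ × 1.27 × 16.0 = 1.74×10⁻³ Pa/m

1.7×10⁻³ Pa/m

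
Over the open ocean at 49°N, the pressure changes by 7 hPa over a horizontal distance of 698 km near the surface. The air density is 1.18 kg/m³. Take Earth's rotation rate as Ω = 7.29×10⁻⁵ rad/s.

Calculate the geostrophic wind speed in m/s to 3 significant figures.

Coriolis parameter at 49°N:
f = 2Ω sin φ = 2 × 7.29×10⁻⁵ × sin 49° = 1.10×10⁻⁴ s⁻¹
Pressure gradient: |∂P/∂n| = 700 Pa / 698000 m = 1.00×10⁻³ Pa/m
Geostrophic balance (pressure-gradient force = Coriolis force):
V_g = (1/(fρ)) |∂P/∂n| = 1.00×10⁻³ / (1.10×10⁻⁴ × 1.18) = 7.72 m/s

7.72 m/s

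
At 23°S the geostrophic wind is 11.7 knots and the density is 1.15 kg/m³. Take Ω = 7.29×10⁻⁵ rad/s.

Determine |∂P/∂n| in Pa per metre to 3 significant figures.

Coriolis parameter at 23°S:
f = 2Ω sin φ = 2 × 7.29×10⁻⁵ × sin 23° = 5.70×10⁻⁵ s⁻¹
Wind speed in SI: 11.7 knots = 6.02 m/s
Geostrophic balance rearranged: |∂P/∂n| = f ρ V_g
|∂P/∂n| = 5.70×10⁻⁵ × 1.15 × 6.02 = 3.94×10⁻⁴ Pa/m

3.94×10⁻⁴ Pa/m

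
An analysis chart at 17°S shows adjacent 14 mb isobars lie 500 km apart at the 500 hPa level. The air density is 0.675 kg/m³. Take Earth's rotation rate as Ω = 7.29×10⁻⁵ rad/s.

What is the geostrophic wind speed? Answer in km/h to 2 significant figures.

Coriolis parameter at 17°S:
f = 2Ω sin φ = 2 × 7.29×10⁻⁵ × sin 17° = 4.26×10⁻⁵ s⁻¹
Pressure gradient: |∂P/∂n| = 1400 Pa / 500000 m = 2.80×10⁻³ Pa/m
Geostrophic balance (pressure-gradient force = Coriolis force):
V_g = (1/(fρ)) |∂P/∂n| = 2.80×10⁻³ / (4.26×10⁻⁵ × 0.675) = 97.3 m/s
Converting: 97.3 m/s × 3.6 = 350 km/h

350 km/h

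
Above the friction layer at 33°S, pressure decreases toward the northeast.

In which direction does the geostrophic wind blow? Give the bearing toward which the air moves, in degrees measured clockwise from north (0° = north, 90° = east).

315°

The pressure-gradient force points toward the northeast (bearing 045°).
Geostrophic balance: in the Southern Hemisphere the Coriolis force deflects motion to the left, so the geostrophic wind blows 90° to the left of the pressure-gradient force (low pressure on the right).
Rotating 045° by 90° counterclockwise gives 315° — the wind blows toward the northwest.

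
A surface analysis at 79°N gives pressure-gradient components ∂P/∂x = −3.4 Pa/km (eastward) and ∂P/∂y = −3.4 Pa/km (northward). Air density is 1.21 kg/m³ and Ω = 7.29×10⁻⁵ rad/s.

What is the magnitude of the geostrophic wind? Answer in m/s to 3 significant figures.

Coriolis parameter at 79°N:
f = 2Ω sin φ = 2 × 7.29×10⁻⁵ × sin 79° = 1.43×10⁻⁴ s⁻¹
Component geostrophic relations (x east, y north):
u_g = −(1/(fρ)) ∂P/∂y,  v_g = (1/(fρ)) ∂P/∂x
u_g = −(−3.4×10⁻³)/(1.43×10⁻⁴ × 1.21) = 19.6 m/s;  v_g = (−3.4×10⁻³)/(1.43×10⁻⁴ × 1.21) = −19.6 m/s
|V_g| = √(u_g² + v_g²) = 27.8 m/s

27.8 m/s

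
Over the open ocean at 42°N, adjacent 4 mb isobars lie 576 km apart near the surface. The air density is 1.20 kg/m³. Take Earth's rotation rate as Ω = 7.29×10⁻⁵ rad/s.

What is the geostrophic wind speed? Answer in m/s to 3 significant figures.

5.93 m/s

Coriolis parameter at 42°N:
f = 2Ω sin φ = 2 × 7.29×10⁻⁵ × sin 42° = 9.76×10⁻⁵ s⁻¹
Pressure gradient: |∂P/∂n| = 400 Pa / 576000 m = 6.94×10⁻⁴ Pa/m
Geostrophic balance (pressure-gradient force = Coriolis force):
V_g = (1/(fρ)) |∂P/∂n| = 6.94×10⁻⁴ / (9.76×10⁻⁵ × 1.20) = 5.93 m/s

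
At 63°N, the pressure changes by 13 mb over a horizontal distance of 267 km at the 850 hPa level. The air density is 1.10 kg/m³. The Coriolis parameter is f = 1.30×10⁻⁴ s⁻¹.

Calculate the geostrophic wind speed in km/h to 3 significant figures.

Pressure gradient: |∂P/∂n| = 1300 Pa / 267000 m = 4.87×10⁻³ Pa/m
Geostrophic balance (pressure-gradient force = Coriolis force):
V_g = (1/(fρ)) |∂P/∂n| = 4.87×10⁻³ / (1.30×10⁻⁴ × 1.10) = 34.0 m/s
Converting: 34.0 m/s × 3.6 = 123 km/h

123 km/h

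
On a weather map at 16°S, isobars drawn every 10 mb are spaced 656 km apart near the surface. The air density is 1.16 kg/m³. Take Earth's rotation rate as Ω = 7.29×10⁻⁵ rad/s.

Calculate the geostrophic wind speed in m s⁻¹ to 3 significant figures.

32.7 m s⁻¹

Coriolis parameter at 16°S:
f = 2Ω sin φ = 2 × 7.29×10⁻⁵ × sin 16° = 4.02×10⁻⁵ s⁻¹
Pressure gradient: |∂P/∂n| = 1000 Pa / 656000 m = 1.52×10⁻³ Pa/m
Geostrophic balance (pressure-gradient force = Coriolis force):
V_g = (1/(fρ)) |∂P/∂n| = 1.52×10⁻³ / (4.02×10⁻⁵ × 1.16) = 32.7 m/s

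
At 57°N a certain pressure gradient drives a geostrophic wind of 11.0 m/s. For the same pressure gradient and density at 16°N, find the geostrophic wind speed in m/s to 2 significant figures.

With the same pressure gradient and density, V_g ∝ 1/f ∝ 1/sin φ.
V₂ = V₁ · sin φ₁ / sin φ₂ = 11.0 × sin 57° / sin 16°
V₂ = 11.0 × 0.8387/0.2756 = 33 m/s

33 m/s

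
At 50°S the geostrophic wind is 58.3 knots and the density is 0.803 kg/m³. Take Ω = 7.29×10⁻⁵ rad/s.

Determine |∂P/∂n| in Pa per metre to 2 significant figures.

2.7×10⁻³ Pa/m

Coriolis parameter at 50°S:
f = 2Ω sin φ = 2 × 7.29×10⁻⁵ × sin 50° = 1.12×10⁻⁴ s⁻¹
Wind speed in SI: 58.3 knots = 30.0 m/s
Geostrophic balance rearranged: |∂P/∂n| = f ρ V_g
|∂P/∂n| = 1.12×10⁻⁴ × 0.803 × 30.0 = 2.69×10⁻³ Pa/m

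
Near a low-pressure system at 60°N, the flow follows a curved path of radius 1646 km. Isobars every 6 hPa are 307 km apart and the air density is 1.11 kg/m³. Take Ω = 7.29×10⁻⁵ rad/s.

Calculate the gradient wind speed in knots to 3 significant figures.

Coriolis parameter at 60°N:
f = 2Ω sin φ = 2 × 7.29×10⁻⁵ × sin 60° = 1.26×10⁻⁴ s⁻¹
Pressure gradient: |∂P/∂n| = 600 Pa / 307000 m = 1.95×10⁻³ Pa/m
Geostrophic speed: V_g = |∂P/∂n|/(fρ) = 1.95×10⁻³/(1.26×10⁻⁴ × 1.11) = 13.9 m/s
Around a low, centrifugal force acts outward with Coriolis, so pressure-gradient force balances both:
(1/ρ)|∂P/∂n| = fV + V²/R  →  V² + fR·V − fR·V_g = 0
With fR = 1.26×10⁻⁴ × 1646×10³ m = 208 m/s:
V = [−fR + √((fR)² + 4 fR V_g)]/2 = [−208 + √(208² + 4×208×13.9)]/2 = 13.1 m/s
Subgeostrophic (V < V_g = 13.9 m/s), as expected around a low.
Converting: 13.1 m/s × 1.944 = 25.5 knots

25.5 knots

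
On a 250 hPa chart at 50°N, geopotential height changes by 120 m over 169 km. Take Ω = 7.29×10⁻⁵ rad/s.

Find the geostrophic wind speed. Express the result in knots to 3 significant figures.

121 knots

Coriolis parameter at 50°N:
f = 2Ω sin φ = 2 × 7.29×10⁻⁵ × sin 50° = 1.12×10⁻⁴ s⁻¹
Height gradient: |∂Z/∂n| = 120 m / 169000 m = 7.10×10⁻⁴
On a pressure surface, geostrophic balance gives V_g = (g/f)|∂Z/∂n|:
V_g = 9.81 × 7.10×10⁻⁴ / 1.12×10⁻⁴ = 62.4 m/s
Converting: 62.4 m/s × 1.944 = 121 knots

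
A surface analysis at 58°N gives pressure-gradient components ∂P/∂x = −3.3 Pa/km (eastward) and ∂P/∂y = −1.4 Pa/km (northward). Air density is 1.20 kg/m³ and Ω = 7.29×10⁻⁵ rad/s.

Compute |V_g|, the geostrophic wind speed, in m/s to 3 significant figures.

24.2 m/s

Coriolis parameter at 58°N:
f = 2Ω sin φ = 2 × 7.29×10⁻⁵ × sin 58° = 1.24×10⁻⁴ s⁻¹
Component geostrophic relations (x east, y north):
u_g = −(1/(fρ)) ∂P/∂y,  v_g = (1/(fρ)) ∂P/∂x
u_g = −(−1.4×10⁻³)/(1.24×10⁻⁴ × 1.20) = 9.44 m/s;  v_g = (−3.3×10⁻³)/(1.24×10⁻⁴ × 1.20) = −22.2 m/s
|V_g| = √(u_g² + v_g²) = 24.2 m/s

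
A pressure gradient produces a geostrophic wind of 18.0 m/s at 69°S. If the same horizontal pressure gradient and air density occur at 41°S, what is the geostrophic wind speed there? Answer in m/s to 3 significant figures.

25.6 m/s

With the same pressure gradient and density, V_g ∝ 1/f ∝ 1/sin φ.
V₂ = V₁ · sin φ₁ / sin φ₂ = 18.0 × sin 69° / sin 41°
V₂ = 18.0 × 0.9336/0.6561 = 25.6 m/s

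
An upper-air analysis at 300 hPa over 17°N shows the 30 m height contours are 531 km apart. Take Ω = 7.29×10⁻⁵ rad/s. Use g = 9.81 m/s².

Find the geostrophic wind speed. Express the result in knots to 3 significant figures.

25.3 knots

Coriolis parameter at 17°N:
f = 2Ω sin φ = 2 × 7.29×10⁻⁵ × sin 17° = 4.26×10⁻⁵ s⁻¹
Height gradient: |∂Z/∂n| = 30 m / 531000 m = 5.65×10⁻⁵
On a pressure surface, geostrophic balance gives V_g = (g/f)|∂Z/∂n|:
V_g = 9.81 × 5.65×10⁻⁵ / 4.26×10⁻⁵ = 13.0 m/s
Converting: 13.0 m/s × 1.944 = 25.3 knots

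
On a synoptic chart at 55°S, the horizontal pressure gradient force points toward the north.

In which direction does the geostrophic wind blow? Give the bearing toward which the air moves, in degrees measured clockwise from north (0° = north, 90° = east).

The pressure-gradient force points toward the north (bearing 000°).
Geostrophic balance: in the Southern Hemisphere the Coriolis force deflects motion to the left, so the geostrophic wind blows 90° to the left of the pressure-gradient force (low pressure on the right).
Rotating 000° by 90° counterclockwise gives 270° — the wind blows toward the west.

270°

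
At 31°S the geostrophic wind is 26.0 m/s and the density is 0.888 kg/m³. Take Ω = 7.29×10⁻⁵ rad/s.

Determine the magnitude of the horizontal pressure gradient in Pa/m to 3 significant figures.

1.73×10⁻³ Pa/m

Coriolis parameter at 31°S:
f = 2Ω sin φ = 2 × 7.29×10⁻⁵ × sin 31° = 7.51×10⁻⁵ s⁻¹
Geostrophic balance rearranged: |∂P/∂n| = f ρ V_g
|∂P/∂n| = 7.51×10⁻⁵ × 0.888 × 26.0 = 1.73×10⁻³ Pa/m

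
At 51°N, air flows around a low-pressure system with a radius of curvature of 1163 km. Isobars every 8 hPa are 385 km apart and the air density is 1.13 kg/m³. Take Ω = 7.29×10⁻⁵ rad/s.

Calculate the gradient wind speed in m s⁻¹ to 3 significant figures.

14.6 m s⁻¹

Coriolis parameter at 51°N:
f = 2Ω sin φ = 2 × 7.29×10⁻⁵ × sin 51° = 1.13×10⁻⁴ s⁻¹
Pressure gradient: |∂P/∂n| = 800 Pa / 385000 m = 2.08×10⁻³ Pa/m
Geostrophic speed: V_g = |∂P/∂n|/(fρ) = 2.08×10⁻³/(1.13×10⁻⁴ × 1.13) = 16.2 m/s
Around a low, centrifugal force acts outward with Coriolis, so pressure-gradient force balances both:
(1/ρ)|∂P/∂n| = fV + V²/R  →  V² + fR·V − fR·V_g = 0
With fR = 1.13×10⁻⁴ × 1163×10³ m = 132 m/s:
V = [−fR + √((fR)² + 4 fR V_g)]/2 = [−132 + √(132² + 4×132×16.2)]/2 = 14.6 m/s
Subgeostrophic (V < V_g = 16.2 m/s), as expected around a low.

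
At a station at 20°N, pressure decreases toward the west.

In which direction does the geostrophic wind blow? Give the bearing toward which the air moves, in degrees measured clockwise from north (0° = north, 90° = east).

The pressure-gradient force points toward the west (bearing 270°).
Geostrophic balance: in the Northern Hemisphere the Coriolis force deflects motion to the right, so the geostrophic wind blows 90° to the right of the pressure-gradient force (low pressure on the left).
Rotating 270° by 90° clockwise gives 000° — the wind blows toward the north.

000°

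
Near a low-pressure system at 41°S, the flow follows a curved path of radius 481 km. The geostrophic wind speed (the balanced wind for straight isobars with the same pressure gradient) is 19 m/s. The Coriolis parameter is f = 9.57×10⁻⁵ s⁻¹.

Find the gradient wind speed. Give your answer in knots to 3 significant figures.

28.1 knots

Around a low, centrifugal force acts outward with Coriolis, so pressure-gradient force balances both:
(1/ρ)|∂P/∂n| = fV + V²/R  →  V² + fR·V − fR·V_g = 0
With fR = 9.57×10⁻⁵ × 481×10³ m = 46.0 m/s:
V = [−fR + √((fR)² + 4 fR V_g)]/2 = [−46.0 + √(46.0² + 4×46.0×19)]/2 = 14.5 m/s
Subgeostrophic (V < V_g = 19 m/s), as expected around a low.
Converting: 14.5 m/s × 1.944 = 28.1 knots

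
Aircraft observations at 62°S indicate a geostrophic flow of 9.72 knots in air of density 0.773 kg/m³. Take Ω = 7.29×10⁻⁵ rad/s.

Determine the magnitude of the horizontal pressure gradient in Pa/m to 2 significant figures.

5.0×10⁻⁴ Pa/m

Coriolis parameter at 62°S:
f = 2Ω sin φ = 2 × 7.29×10⁻⁵ × sin 62° = 1.29×10⁻⁴ s⁻¹
Wind speed in SI: 9.72 knots = 5.00 m/s
Geostrophic balance rearranged: |∂P/∂n| = f ρ V_g
|∂P/∂n| = 1.29×10⁻⁴ × 0.773 × 5.00 = 4.98×10⁻⁴ Pa/m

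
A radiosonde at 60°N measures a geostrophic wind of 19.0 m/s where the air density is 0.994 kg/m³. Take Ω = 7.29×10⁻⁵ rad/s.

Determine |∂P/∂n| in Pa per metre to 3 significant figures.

Coriolis parameter at 60°N:
f = 2Ω sin φ = 2 × 7.29×10⁻⁵ × sin 60° = 1.26×10⁻⁴ s⁻¹
Geostrophic balance rearranged: |∂P/∂n| = f ρ V_g
|∂P/∂n| = 1.26×10⁻⁴ × 0.994 × 19.0 = 2.38×10⁻³ Pa/m

2.38×10⁻³ Pa/m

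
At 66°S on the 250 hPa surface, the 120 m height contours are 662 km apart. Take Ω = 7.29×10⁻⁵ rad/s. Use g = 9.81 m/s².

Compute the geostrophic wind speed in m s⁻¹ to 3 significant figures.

Coriolis parameter at 66°S:
f = 2Ω sin φ = 2 × 7.29×10⁻⁵ × sin 66° = 1.33×10⁻⁴ s⁻¹
Height gradient: |∂Z/∂n| = 120 m / 662000 m = 1.81×10⁻⁴
On a pressure surface, geostrophic balance gives V_g = (g/f)|∂Z/∂n|:
V_g = 9.81 × 1.81×10⁻⁴ / 1.33×10⁻⁴ = 13.4 m/s

13.4 m s⁻¹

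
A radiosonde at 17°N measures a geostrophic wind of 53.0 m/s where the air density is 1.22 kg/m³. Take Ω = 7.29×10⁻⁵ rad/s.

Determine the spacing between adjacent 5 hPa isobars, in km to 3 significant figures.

181 km

Coriolis parameter at 17°N:
f = 2Ω sin φ = 2 × 7.29×10⁻⁵ × sin 17° = 4.26×10⁻⁵ s⁻¹
Geostrophic balance rearranged: |∂P/∂n| = f ρ V_g
|∂P/∂n| = 4.26×10⁻⁵ × 1.22 × 53.0 = 2.76×10⁻³ Pa/m
Isobar spacing: Δn = ΔP/|∂P/∂n| = 500 Pa / 2.76×10⁻³ Pa/m = 181402 m ≈ 181 km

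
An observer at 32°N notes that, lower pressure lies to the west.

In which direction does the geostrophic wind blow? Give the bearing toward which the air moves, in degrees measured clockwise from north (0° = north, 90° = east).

000°

The pressure-gradient force points toward the west (bearing 270°).
Geostrophic balance: in the Northern Hemisphere the Coriolis force deflects motion to the right, so the geostrophic wind blows 90° to the right of the pressure-gradient force (low pressure on the left).
Rotating 270° by 90° clockwise gives 000° — the wind blows toward the north.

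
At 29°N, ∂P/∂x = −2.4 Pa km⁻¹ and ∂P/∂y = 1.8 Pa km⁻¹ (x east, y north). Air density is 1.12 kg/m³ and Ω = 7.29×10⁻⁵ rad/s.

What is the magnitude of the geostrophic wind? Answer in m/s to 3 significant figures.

37.9 m/s

Coriolis parameter at 29°N:
f = 2Ω sin φ = 2 × 7.29×10⁻⁵ × sin 29° = 7.07×10⁻⁵ s⁻¹
Component geostrophic relations (x east, y north):
u_g = −(1/(fρ)) ∂P/∂y,  v_g = (1/(fρ)) ∂P/∂x
u_g = −(1.8×10⁻³)/(7.07×10⁻⁵ × 1.12) = −22.7 m/s;  v_g = (−2.4×10⁻³)/(7.07×10⁻⁵ × 1.12) = −30.3 m/s
|V_g| = √(u_g² + v_g²) = 37.9 m/s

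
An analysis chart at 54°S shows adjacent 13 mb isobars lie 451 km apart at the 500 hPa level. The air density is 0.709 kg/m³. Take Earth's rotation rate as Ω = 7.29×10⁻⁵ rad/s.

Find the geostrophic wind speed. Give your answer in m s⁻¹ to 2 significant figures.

34 m s⁻¹

Coriolis parameter at 54°S:
f = 2Ω sin φ = 2 × 7.29×10⁻⁵ × sin 54° = 1.18×10⁻⁴ s⁻¹
Pressure gradient: |∂P/∂n| = 1300 Pa / 451000 m = 2.88×10⁻³ Pa/m
Geostrophic balance (pressure-gradient force = Coriolis force):
V_g = (1/(fρ)) |∂P/∂n| = 2.88×10⁻³ / (1.18×10⁻⁴ × 0.709) = 34.5 m/s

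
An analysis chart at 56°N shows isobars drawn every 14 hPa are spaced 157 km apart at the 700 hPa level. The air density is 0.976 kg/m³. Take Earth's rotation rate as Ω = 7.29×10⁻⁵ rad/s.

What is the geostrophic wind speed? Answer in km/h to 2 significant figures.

Coriolis parameter at 56°N:
f = 2Ω sin φ = 2 × 7.29×10⁻⁵ × sin 56° = 1.21×10⁻⁴ s⁻¹
Pressure gradient: |∂P/∂n| = 1400 Pa / 157000 m = 8.92×10⁻³ Pa/m
Geostrophic balance (pressure-gradient force = Coriolis force):
V_g = (1/(fρ)) |∂P/∂n| = 8.92×10⁻³ / (1.21×10⁻⁴ × 0.976) = 75.6 m/s
Converting: 75.6 m/s × 3.6 = 270 km/h

270 km/h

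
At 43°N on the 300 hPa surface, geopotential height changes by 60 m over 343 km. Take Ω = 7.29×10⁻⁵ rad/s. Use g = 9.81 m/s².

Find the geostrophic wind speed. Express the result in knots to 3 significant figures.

33.5 knots

Coriolis parameter at 43°N:
f = 2Ω sin φ = 2 × 7.29×10⁻⁵ × sin 43° = 9.94×10⁻⁵ s⁻¹
Height gradient: |∂Z/∂n| = 60 m / 343000 m = 1.75×10⁻⁴
On a pressure surface, geostrophic balance gives V_g = (g/f)|∂Z/∂n|:
V_g = 9.81 × 1.75×10⁻⁴ / 9.94×10⁻⁵ = 17.3 m/s
Converting: 17.3 m/s × 1.944 = 33.5 knots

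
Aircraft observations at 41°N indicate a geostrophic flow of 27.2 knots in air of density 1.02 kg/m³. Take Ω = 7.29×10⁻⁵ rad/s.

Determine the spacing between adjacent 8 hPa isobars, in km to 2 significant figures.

590 km

Coriolis parameter at 41°N:
f = 2Ω sin φ = 2 × 7.29×10⁻⁵ × sin 41° = 9.57×10⁻⁵ s⁻¹
Wind speed in SI: 27.2 knots = 14.0 m/s
Geostrophic balance rearranged: |∂P/∂n| = f ρ V_g
|∂P/∂n| = 9.57×10⁻⁵ × 1.02 × 14.0 = 1.37×10⁻³ Pa/m
Isobar spacing: Δn = ΔP/|∂P/∂n| = 800 Pa / 1.37×10⁻³ Pa/m = 585979 m ≈ 590 km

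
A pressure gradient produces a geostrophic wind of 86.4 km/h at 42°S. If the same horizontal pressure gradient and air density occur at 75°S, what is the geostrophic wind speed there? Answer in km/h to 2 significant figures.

60 km/h

With the same pressure gradient and density, V_g ∝ 1/f ∝ 1/sin φ.
V₂ = V₁ · sin φ₁ / sin φ₂ = 86.4 × sin 42° / sin 75°
V₂ = 86.4 × 0.6691/0.9659 = 60 km/h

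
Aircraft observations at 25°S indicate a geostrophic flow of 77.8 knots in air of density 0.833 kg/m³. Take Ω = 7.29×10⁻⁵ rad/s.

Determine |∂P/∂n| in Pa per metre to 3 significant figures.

2.05×10⁻³ Pa/m

Coriolis parameter at 25°S:
f = 2Ω sin φ = 2 × 7.29×10⁻⁵ × sin 25° = 6.16×10⁻⁵ s⁻¹
Wind speed in SI: 77.8 knots = 40.0 m/s
Geostrophic balance rearranged: |∂P/∂n| = f ρ V_g
|∂P/∂n| = 6.16×10⁻⁵ × 0.833 × 40.0 = 2.05×10⁻³ Pa/m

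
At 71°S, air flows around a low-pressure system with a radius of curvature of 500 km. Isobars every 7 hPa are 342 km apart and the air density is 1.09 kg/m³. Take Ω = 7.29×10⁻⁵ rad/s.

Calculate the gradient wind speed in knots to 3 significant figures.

Coriolis parameter at 71°S:
f = 2Ω sin φ = 2 × 7.29×10⁻⁵ × sin 71° = 1.38×10⁻⁴ s⁻¹
Pressure gradient: |∂P/∂n| = 700 Pa / 342000 m = 2.05×10⁻³ Pa/m
Geostrophic speed: V_g = |∂P/∂n|/(fρ) = 2.05×10⁻³/(1.38×10⁻⁴ × 1.09) = 13.6 m/s
Around a low, centrifugal force acts outward with Coriolis, so pressure-gradient force balances both:
(1/ρ)|∂P/∂n| = fV + V²/R  →  V² + fR·V − fR·V_g = 0
With fR = 1.38×10⁻⁴ × 500×10³ m = 68.9 m/s:
V = [−fR + √((fR)² + 4 fR V_g)]/2 = [−68.9 + √(68.9² + 4×68.9×13.6)]/2 = 11.7 m/s
Subgeostrophic (V < V_g = 13.6 m/s), as expected around a low.
Converting: 11.7 m/s × 1.944 = 22.6 knots

22.6 knots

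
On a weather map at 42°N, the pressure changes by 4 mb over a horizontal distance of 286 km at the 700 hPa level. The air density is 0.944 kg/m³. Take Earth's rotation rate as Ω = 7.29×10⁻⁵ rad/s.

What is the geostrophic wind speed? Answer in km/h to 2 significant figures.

Coriolis parameter at 42°N:
f = 2Ω sin φ = 2 × 7.29×10⁻⁵ × sin 42° = 9.76×10⁻⁵ s⁻¹
Pressure gradient: |∂P/∂n| = 400 Pa / 286000 m = 1.40×10⁻³ Pa/m
Geostrophic balance (pressure-gradient force = Coriolis force):
V_g = (1/(fρ)) |∂P/∂n| = 1.40×10⁻³ / (9.76×10⁻⁵ × 0.944) = 15.2 m/s
Converting: 15.2 m/s × 3.6 = 55 km/h

55 km/h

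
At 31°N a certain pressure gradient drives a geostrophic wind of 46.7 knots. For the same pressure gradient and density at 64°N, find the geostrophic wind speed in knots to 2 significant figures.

With the same pressure gradient and density, V_g ∝ 1/f ∝ 1/sin φ.
V₂ = V₁ · sin φ₁ / sin φ₂ = 46.7 × sin 31° / sin 64°
V₂ = 46.7 × 0.5150/0.8988 = 27 knots

27 knots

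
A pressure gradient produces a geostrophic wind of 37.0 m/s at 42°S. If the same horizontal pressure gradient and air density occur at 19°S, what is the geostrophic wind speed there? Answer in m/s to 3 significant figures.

With the same pressure gradient and density, V_g ∝ 1/f ∝ 1/sin φ.
V₂ = V₁ · sin φ₁ / sin φ₂ = 37.0 × sin 42° / sin 19°
V₂ = 37.0 × 0.6691/0.3256 = 76.0 m/s

76.0 m/s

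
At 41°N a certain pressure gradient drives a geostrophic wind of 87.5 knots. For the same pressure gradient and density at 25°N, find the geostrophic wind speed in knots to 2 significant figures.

140 knots

With the same pressure gradient and density, V_g ∝ 1/f ∝ 1/sin φ.
V₂ = V₁ · sin φ₁ / sin φ₂ = 87.5 × sin 41° / sin 25°
V₂ = 87.5 × 0.6561/0.4226 = 140 knots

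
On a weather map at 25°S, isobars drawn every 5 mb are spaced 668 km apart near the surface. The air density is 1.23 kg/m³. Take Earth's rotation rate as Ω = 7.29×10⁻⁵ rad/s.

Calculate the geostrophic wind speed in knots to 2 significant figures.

Coriolis parameter at 25°S:
f = 2Ω sin φ = 2 × 7.29×10⁻⁵ × sin 25° = 6.16×10⁻⁵ s⁻¹
Pressure gradient: |∂P/∂n| = 500 Pa / 668000 m = 7.49×10⁻⁴ Pa/m
Geostrophic balance (pressure-gradient force = Coriolis force):
V_g = (1/(fρ)) |∂P/∂n| = 7.49×10⁻⁴ / (6.16×10⁻⁵ × 1.23) = 9.88 m/s
Converting: 9.88 m/s × 1.944 = 19 knots

19 knots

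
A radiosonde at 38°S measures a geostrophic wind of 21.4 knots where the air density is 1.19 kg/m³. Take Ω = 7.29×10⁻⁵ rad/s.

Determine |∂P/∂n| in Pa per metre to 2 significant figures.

1.2×10⁻³ Pa/m

Coriolis parameter at 38°S:
f = 2Ω sin φ = 2 × 7.29×10⁻⁵ × sin 38° = 8.98×10⁻⁵ s⁻¹
Wind speed in SI: 21.4 knots = 11.0 m/s
Geostrophic balance rearranged: |∂P/∂n| = f ρ V_g
|∂P/∂n| = 8.98×10⁻⁵ × 1.19 × 11.0 = 1.18×10⁻³ Pa/m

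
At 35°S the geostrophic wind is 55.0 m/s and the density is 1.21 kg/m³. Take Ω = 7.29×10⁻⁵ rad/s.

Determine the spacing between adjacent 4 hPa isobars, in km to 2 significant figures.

72 km

Coriolis parameter at 35°S:
f = 2Ω sin φ = 2 × 7.29×10⁻⁵ × sin 35° = 8.36×10⁻⁵ s⁻¹
Geostrophic balance rearranged: |∂P/∂n| = f ρ V_g
|∂P/∂n| = 8.36×10⁻⁵ × 1.21 × 55.0 = 5.57×10⁻³ Pa/m
Isobar spacing: Δn = ΔP/|∂P/∂n| = 400 Pa / 5.57×10⁻³ Pa/m = 71873 m ≈ 72 km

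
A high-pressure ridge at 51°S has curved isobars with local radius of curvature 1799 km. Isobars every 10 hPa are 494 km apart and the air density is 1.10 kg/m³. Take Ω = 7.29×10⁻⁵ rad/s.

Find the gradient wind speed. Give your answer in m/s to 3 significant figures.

17.8 m/s

Coriolis parameter at 51°S:
f = 2Ω sin φ = 2 × 7.29×10⁻⁵ × sin 51° = 1.13×10⁻⁴ s⁻¹
Pressure gradient: |∂P/∂n| = 1000 Pa / 494000 m = 2.02×10⁻³ Pa/m
Geostrophic speed: V_g = |∂P/∂n|/(fρ) = 2.02×10⁻³/(1.13×10⁻⁴ × 1.10) = 16.2 m/s
Around a high, pressure-gradient force acts outward with centrifugal, so Coriolis balances both:
fV = (1/ρ)|∂P/∂n| + V²/R  →  V² − fR·V + fR·V_g = 0
With fR = 1.13×10⁻⁴ × 1799×10³ m = 204 m/s:
V = [fR − √((fR)² − 4 fR V_g)]/2 = [204 − √(204² − 4×204×16.2)]/2 = 17.8 m/s
Supergeostrophic (V > V_g = 16.2 m/s), as expected around a high.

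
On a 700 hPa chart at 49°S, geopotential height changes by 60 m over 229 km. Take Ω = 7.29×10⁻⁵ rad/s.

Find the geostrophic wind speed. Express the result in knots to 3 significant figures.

45.4 knots

Coriolis parameter at 49°S:
f = 2Ω sin φ = 2 × 7.29×10⁻⁵ × sin 49° = 1.10×10⁻⁴ s⁻¹
Height gradient: |∂Z/∂n| = 60 m / 229000 m = 2.62×10⁻⁴
On a pressure surface, geostrophic balance gives V_g = (g/f)|∂Z/∂n|:
V_g = 9.81 × 2.62×10⁻⁴ / 1.10×10⁻⁴ = 23.4 m/s
Converting: 23.4 m/s × 1.944 = 45.4 knots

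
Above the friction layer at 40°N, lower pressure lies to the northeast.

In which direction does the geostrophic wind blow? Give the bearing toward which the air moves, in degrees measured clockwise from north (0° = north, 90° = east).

The pressure-gradient force points toward the northeast (bearing 045°).
Geostrophic balance: in the Northern Hemisphere the Coriolis force deflects motion to the right, so the geostrophic wind blows 90° to the right of the pressure-gradient force (low pressure on the left).
Rotating 045° by 90° clockwise gives 135° — the wind blows toward the southeast.

135°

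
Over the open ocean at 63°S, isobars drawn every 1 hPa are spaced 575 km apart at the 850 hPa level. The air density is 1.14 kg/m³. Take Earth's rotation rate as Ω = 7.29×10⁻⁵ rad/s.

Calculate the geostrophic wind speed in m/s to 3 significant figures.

1.17 m/s

Coriolis parameter at 63°S:
f = 2Ω sin φ = 2 × 7.29×10⁻⁵ × sin 63° = 1.30×10⁻⁴ s⁻¹
Pressure gradient: |∂P/∂n| = 100 Pa / 575000 m = 1.74×10⁻⁴ Pa/m
Geostrophic balance (pressure-gradient force = Coriolis force):
V_g = (1/(fρ)) |∂P/∂n| = 1.74×10⁻⁴ / (1.30×10⁻⁴ × 1.14) = 1.17 m/s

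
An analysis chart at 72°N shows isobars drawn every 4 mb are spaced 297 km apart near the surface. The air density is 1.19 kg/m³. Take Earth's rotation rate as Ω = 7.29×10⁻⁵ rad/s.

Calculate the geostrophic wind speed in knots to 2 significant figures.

Coriolis parameter at 72°N:
f = 2Ω sin φ = 2 × 7.29×10⁻⁵ × sin 72° = 1.39×10⁻⁴ s⁻¹
Pressure gradient: |∂P/∂n| = 400 Pa / 297000 m = 1.35×10⁻³ Pa/m
Geostrophic balance (pressure-gradient force = Coriolis force):
V_g = (1/(fρ)) |∂P/∂n| = 1.35×10⁻³ / (1.39×10⁻⁴ × 1.19) = 8.16 m/s
Converting: 8.16 m/s × 1.944 = 16 knots

16 knots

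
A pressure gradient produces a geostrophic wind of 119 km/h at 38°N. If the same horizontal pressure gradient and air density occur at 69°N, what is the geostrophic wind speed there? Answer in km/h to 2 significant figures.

With the same pressure gradient and density, V_g ∝ 1/f ∝ 1/sin φ.
V₂ = V₁ · sin φ₁ / sin φ₂ = 119 × sin 38° / sin 69°
V₂ = 119 × 0.6157/0.9336 = 78 km/h

78 km/h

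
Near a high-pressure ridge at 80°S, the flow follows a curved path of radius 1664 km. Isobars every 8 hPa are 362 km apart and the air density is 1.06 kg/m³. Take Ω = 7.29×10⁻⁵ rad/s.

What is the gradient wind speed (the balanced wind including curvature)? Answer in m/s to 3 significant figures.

Coriolis parameter at 80°S:
f = 2Ω sin φ = 2 × 7.29×10⁻⁵ × sin 80° = 1.44×10⁻⁴ s⁻¹
Pressure gradient: |∂P/∂n| = 800 Pa / 362000 m = 2.21×10⁻³ Pa/m
Geostrophic speed: V_g = |∂P/∂n|/(fρ) = 2.21×10⁻³/(1.44×10⁻⁴ × 1.06) = 14.5 m/s
Around a high, pressure-gradient force acts outward with centrifugal, so Coriolis balances both:
fV = (1/ρ)|∂P/∂n| + V²/R  →  V² − fR·V + fR·V_g = 0
With fR = 1.44×10⁻⁴ × 1664×10³ m = 239 m/s:
V = [fR − √((fR)² − 4 fR V_g)]/2 = [239 − √(239² − 4×239×14.5)]/2 = 15.5 m/s
Supergeostrophic (V > V_g = 14.5 m/s), as expected around a high.

15.5 m/s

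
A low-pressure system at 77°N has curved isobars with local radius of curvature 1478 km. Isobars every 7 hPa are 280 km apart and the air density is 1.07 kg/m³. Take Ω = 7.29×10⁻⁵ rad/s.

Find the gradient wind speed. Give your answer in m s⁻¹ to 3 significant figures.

Coriolis parameter at 77°N:
f = 2Ω sin φ = 2 × 7.29×10⁻⁵ × sin 77° = 1.42×10⁻⁴ s⁻¹
Pressure gradient: |∂P/∂n| = 700 Pa / 280000 m = 2.50×10⁻³ Pa/m
Geostrophic speed: V_g = |∂P/∂n|/(fρ) = 2.50×10⁻³/(1.42×10⁻⁴ × 1.07) = 16.4 m/s
Around a low, centrifugal force acts outward with Coriolis, so pressure-gradient force balances both:
(1/ρ)|∂P/∂n| = fV + V²/R  →  V² + fR·V − fR·V_g = 0
With fR = 1.42×10⁻⁴ × 1478×10³ m = 210 m/s:
V = [−fR + √((fR)² + 4 fR V_g)]/2 = [−210 + √(210² + 4×210×16.4)]/2 = 15.3 m/s
Subgeostrophic (V < V_g = 16.4 m/s), as expected around a low.

15.3 m s⁻¹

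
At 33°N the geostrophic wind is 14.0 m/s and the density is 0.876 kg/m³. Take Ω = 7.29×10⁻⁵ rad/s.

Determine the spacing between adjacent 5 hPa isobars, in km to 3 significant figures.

Coriolis parameter at 33°N:
f = 2Ω sin φ = 2 × 7.29×10⁻⁵ × sin 33° = 7.94×10⁻⁵ s⁻¹
Geostrophic balance rearranged: |∂P/∂n| = f ρ V_g
|∂P/∂n| = 7.94×10⁻⁵ × 0.876 × 14.0 = 9.74×10⁻⁴ Pa/m
Isobar spacing: Δn = ΔP/|∂P/∂n| = 500 Pa / 9.74×10⁻⁴ Pa/m = 513419 m ≈ 513 km

513 km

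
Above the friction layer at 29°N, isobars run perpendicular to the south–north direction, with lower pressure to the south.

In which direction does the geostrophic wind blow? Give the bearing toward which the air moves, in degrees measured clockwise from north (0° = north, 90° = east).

270°

The pressure-gradient force points toward the south (bearing 180°).
Geostrophic balance: in the Northern Hemisphere the Coriolis force deflects motion to the right, so the geostrophic wind blows 90° to the right of the pressure-gradient force (low pressure on the left).
Rotating 180° by 90° clockwise gives 270° — the wind blows toward the west.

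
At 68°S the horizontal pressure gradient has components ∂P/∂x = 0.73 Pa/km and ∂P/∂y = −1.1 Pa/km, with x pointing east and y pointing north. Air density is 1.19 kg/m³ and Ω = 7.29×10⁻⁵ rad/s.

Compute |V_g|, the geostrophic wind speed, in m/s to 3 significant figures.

8.21 m/s

Coriolis parameter at 68°S:
f = 2Ω sin φ = 2 × 7.29×10⁻⁵ × sin 68° = 1.35×10⁻⁴ s⁻¹
In the Southern Hemisphere f is negative: f = −1.35×10⁻⁴ s⁻¹.
Component geostrophic relations (x east, y north):
u_g = −(1/(fρ)) ∂P/∂y,  v_g = (1/(fρ)) ∂P/∂x
u_g = −(−1.1×10⁻³)/(−1.35×10⁻⁴ × 1.19) = −6.84 m/s;  v_g = (0.73×10⁻³)/(−1.35×10⁻⁴ × 1.19) = −4.54 m/s
|V_g| = √(u_g² + v_g²) = 8.21 m/s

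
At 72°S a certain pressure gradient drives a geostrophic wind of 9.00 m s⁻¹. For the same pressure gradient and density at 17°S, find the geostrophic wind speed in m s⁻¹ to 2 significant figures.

29 m s⁻¹

With the same pressure gradient and density, V_g ∝ 1/f ∝ 1/sin φ.
V₂ = V₁ · sin φ₁ / sin φ₂ = 9.00 × sin 72° / sin 17°
V₂ = 9.00 × 0.9511/0.2924 = 29 m s⁻¹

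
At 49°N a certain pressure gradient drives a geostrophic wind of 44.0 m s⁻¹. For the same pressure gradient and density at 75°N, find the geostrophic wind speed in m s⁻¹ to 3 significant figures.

34.4 m s⁻¹

With the same pressure gradient and density, V_g ∝ 1/f ∝ 1/sin φ.
V₂ = V₁ · sin φ₁ / sin φ₂ = 44.0 × sin 49° / sin 75°
V₂ = 44.0 × 0.7547/0.9659 = 34.4 m s⁻¹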